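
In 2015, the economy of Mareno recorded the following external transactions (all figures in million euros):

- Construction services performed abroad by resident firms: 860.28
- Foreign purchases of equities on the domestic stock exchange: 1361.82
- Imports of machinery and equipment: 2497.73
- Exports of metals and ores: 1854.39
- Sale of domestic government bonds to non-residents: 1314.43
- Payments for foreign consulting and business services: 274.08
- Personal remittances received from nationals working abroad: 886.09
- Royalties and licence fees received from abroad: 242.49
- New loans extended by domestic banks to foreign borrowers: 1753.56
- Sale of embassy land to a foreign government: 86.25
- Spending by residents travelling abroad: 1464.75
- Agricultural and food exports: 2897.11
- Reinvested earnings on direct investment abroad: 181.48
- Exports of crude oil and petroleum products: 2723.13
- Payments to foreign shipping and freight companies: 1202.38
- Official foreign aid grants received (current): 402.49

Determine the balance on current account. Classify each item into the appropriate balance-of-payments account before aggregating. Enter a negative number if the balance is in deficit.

Goods: -2497.73 + 2723.13 + 2897.11 + 1854.39 = 4976.90
Services: -274.08 - 1464.75 + 242.49 + 860.28 - 1202.38 = -1838.44
Primary income: 181.48
Secondary income: 886.09 + 402.49 = 1288.58
Current account = 4976.90 + (-1838.44) + 181.48 + 1288.58 = 4608.52
(Excluded from the current account — financial account: foreign purchases of equities on the domestic stock exchange 1361.82, sale of domestic government bonds to non-residents 1314.43, new loans extended by domestic banks to foreign borrowers 1753.56; capital account: sale of embassy land to a foreign government 86.25.)

4608.52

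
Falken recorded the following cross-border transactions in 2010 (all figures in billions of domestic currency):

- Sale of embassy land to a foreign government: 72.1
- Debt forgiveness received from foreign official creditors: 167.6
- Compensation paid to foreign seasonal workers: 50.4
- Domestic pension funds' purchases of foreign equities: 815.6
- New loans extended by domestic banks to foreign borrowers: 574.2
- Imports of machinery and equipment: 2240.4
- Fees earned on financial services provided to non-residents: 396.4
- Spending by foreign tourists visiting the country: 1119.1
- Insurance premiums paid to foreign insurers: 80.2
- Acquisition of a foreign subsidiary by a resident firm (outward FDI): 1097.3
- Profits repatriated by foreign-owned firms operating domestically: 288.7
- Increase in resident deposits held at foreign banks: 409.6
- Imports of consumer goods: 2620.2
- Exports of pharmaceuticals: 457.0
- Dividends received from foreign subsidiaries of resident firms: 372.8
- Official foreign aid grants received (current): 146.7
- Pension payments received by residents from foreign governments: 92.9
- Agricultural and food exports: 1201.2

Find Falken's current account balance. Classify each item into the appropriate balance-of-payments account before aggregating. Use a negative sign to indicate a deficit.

Goods: -2620.2 + 1201.2 - 2240.4 + 457.0 = -3202.4
Services: 1119.1 + 396.4 - 80.2 = 1435.3
Primary income: -50.4 - 288.7 + 372.8 = 33.7
Secondary income: 146.7 + 92.9 = 239.6
Current account = (-3202.4) + 1435.3 + 33.7 + 239.6 = -1493.8
(Excluded from the current account — capital account: sale of embassy land to a foreign government 72.1, debt forgiveness received from foreign official creditors 167.6; financial account: domestic pension funds' purchases of foreign equities 815.6, new loans extended by domestic banks to foreign borrowers 574.2, acquisition of a foreign subsidiary by a resident firm (outward FDI) 1097.3, increase in resident deposits held at foreign banks 409.6.)

-1493.8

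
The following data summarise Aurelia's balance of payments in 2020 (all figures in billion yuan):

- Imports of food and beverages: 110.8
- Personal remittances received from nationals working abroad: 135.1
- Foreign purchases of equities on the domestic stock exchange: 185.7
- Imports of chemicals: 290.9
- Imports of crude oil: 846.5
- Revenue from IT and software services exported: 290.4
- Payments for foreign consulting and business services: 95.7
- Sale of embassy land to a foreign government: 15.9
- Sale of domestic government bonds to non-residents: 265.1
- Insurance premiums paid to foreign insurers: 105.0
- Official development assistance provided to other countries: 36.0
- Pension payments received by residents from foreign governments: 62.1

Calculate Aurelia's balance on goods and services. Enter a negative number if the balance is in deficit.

Goods: -110.8 - 846.5 - 290.9 = -1248.2
Services: -105.0 + 290.4 - 95.7 = 89.7
Trade balance = -1248.2 + 89.7 = -1158.5
(Excluded from the trade balance — secondary income: personal remittances received from nationals working abroad 135.1, official development assistance provided to other countries 36.0, pension payments received by residents from foreign governments 62.1; financial account: foreign purchases of equities on the domestic stock exchange 185.7, sale of domestic government bonds to non-residents 265.1; capital account: sale of embassy land to a foreign government 15.9.)

-1158.5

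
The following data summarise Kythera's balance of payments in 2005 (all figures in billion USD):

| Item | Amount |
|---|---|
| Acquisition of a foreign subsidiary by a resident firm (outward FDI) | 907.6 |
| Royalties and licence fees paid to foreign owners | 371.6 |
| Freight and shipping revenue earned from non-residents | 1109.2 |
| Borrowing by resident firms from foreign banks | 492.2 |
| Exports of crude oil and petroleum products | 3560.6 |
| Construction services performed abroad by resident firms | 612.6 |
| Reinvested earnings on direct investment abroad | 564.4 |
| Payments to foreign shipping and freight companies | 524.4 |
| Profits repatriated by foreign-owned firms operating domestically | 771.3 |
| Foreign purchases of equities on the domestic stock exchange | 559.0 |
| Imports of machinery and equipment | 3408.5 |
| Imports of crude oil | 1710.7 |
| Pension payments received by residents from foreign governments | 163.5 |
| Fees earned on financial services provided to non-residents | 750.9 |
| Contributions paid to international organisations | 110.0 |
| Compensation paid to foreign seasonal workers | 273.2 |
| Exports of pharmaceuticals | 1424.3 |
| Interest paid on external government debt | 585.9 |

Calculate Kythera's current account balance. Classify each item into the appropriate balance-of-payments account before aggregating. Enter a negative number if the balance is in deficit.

Goods: -1710.7 + 3560.6 - 3408.5 + 1424.3 = -134.3
Services: 1109.2 - 524.4 + 750.9 - 371.6 + 612.6 = 1576.7
Primary income: -771.3 - 585.9 - 273.2 + 564.4 = -1066.0
Secondary income: 163.5 - 110.0 = 53.5
Current account = (-134.3) + 1576.7 + (-1066.0) + 53.5 = 429.9
(Excluded from the current account — financial account: acquisition of a foreign subsidiary by a resident firm (outward FDI) 907.6, borrowing by resident firms from foreign banks 492.2, foreign purchases of equities on the domestic stock exchange 559.0.)

429.9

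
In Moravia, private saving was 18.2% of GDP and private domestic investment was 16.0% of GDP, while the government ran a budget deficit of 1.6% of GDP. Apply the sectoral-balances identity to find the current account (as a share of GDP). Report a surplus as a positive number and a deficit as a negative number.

By the sectoral-balances identity, CA = (S_private - I) + (T - G).
Private balance = 18.2 - 16.0 = 2.2
Government balance (T - G) = -1.6
CA = 2.2 + (-1.6) = 0.6

0.6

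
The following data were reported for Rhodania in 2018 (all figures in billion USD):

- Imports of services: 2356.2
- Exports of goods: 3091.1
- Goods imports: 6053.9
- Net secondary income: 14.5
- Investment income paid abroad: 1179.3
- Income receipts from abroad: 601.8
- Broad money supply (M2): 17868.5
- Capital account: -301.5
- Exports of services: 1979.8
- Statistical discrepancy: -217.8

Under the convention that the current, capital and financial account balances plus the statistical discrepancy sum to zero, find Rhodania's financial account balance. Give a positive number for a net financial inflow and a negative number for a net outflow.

Goods balance = 3091.1 - 6053.9 = -2962.8
Services balance = 1979.8 - 2356.2 = -376.4
Trade balance (goods + services) = -2962.8 + (-376.4) = -3339.2
Net primary income = 601.8 - 1179.3 = -577.5
Net secondary income = 14.5
Current account = -3339.2 + (-577.5) + 14.5 = -3902.2
Financial account = -(-3902.2 + (-301.5) + (-217.8)) = 4421.5

4421.5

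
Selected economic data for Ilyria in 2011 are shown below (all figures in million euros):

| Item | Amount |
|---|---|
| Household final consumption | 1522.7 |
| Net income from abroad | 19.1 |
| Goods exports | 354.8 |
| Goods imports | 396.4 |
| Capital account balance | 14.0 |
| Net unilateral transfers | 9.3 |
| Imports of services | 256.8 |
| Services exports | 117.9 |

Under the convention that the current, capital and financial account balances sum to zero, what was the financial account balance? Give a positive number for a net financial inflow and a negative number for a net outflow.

138.1

Goods balance = 354.8 - 396.4 = -41.6
Services balance = 117.9 - 256.8 = -138.9
Trade balance (goods + services) = -41.6 + (-138.9) = -180.5
Net primary income = 19.1
Net secondary income = 9.3
Current account = -180.5 + 19.1 + 9.3 = -152.1
Financial account = -(-152.1 + 14.0) = 138.1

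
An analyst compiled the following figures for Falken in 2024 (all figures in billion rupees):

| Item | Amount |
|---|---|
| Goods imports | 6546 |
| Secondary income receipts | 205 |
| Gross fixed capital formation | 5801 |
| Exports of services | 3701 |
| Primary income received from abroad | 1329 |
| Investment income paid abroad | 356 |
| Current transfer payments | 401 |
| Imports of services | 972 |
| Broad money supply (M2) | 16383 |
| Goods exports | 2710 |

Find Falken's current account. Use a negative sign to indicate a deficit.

Goods balance = 2710 - 6546 = -3836
Services balance = 3701 - 972 = 2729
Trade balance (goods + services) = -3836 + 2729 = -1107
Net primary income = 1329 - 356 = 973
Net secondary income = 205 - 401 = -196
Current account = -1107 + 973 + (-196) = -330

-330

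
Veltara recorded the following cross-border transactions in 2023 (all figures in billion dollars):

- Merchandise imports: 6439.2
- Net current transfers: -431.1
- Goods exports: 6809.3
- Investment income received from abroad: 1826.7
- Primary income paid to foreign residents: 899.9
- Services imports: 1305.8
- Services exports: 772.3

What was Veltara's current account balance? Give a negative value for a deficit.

332.3

Goods balance = 6809.3 - 6439.2 = 370.1
Services balance = 772.3 - 1305.8 = -533.5
Trade balance (goods + services) = 370.1 + (-533.5) = -163.4
Net primary income = 1826.7 - 899.9 = 926.8
Net secondary income = -431.1
Current account = -163.4 + 926.8 + (-431.1) = 332.3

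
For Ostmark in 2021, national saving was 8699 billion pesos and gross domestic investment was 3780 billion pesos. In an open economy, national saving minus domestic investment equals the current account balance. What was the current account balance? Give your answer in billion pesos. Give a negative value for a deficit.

S - I = CA (net lending to the rest of the world).
CA = S - I = 8699 - 3780 = 4919

4919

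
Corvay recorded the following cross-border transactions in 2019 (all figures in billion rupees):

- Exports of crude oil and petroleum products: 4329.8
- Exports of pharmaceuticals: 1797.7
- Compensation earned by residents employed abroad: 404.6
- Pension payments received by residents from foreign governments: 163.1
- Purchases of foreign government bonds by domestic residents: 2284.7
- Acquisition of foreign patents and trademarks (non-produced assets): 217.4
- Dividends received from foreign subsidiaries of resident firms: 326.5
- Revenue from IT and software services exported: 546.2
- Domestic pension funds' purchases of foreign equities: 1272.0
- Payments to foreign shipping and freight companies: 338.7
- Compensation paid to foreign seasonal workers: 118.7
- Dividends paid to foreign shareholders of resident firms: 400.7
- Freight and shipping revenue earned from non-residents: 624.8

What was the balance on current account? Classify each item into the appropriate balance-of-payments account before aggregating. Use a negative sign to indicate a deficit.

Goods: 1797.7 + 4329.8 = 6127.5
Services: 624.8 - 338.7 + 546.2 = 832.3
Primary income: 404.6 - 118.7 - 400.7 + 326.5 = 211.7
Secondary income: 163.1
Current account = 6127.5 + 832.3 + 211.7 + 163.1 = 7334.6
(Excluded from the current account — financial account: purchases of foreign government bonds by domestic residents 2284.7, domestic pension funds' purchases of foreign equities 1272.0; capital account: acquisition of foreign patents and trademarks (non-produced assets) 217.4.)

7334.6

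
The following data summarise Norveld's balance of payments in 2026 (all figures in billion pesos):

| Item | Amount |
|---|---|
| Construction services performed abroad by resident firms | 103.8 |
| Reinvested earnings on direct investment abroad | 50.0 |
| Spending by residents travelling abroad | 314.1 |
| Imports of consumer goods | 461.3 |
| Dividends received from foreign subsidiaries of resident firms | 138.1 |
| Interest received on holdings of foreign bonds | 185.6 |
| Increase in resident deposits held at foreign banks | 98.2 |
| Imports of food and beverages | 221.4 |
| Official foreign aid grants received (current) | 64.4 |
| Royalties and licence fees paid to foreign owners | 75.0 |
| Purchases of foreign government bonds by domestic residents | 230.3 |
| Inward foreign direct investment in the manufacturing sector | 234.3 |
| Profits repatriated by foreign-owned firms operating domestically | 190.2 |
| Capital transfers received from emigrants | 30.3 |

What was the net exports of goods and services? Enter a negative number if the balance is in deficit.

Goods: -221.4 - 461.3 = -682.7
Services: -314.1 - 75.0 + 103.8 = -285.3
Trade balance = -682.7 + (-285.3) = -968.0
(Excluded from the trade balance — primary income: reinvested earnings on direct investment abroad 50.0, dividends received from foreign subsidiaries of resident firms 138.1, interest received on holdings of foreign bonds 185.6, profits repatriated by foreign-owned firms operating domestically 190.2; financial account: increase in resident deposits held at foreign banks 98.2, purchases of foreign government bonds by domestic residents 230.3, inward foreign direct investment in the manufacturing sector 234.3; secondary income: official foreign aid grants received (current) 64.4; capital account: capital transfers received from emigrants 30.3.)

-968.0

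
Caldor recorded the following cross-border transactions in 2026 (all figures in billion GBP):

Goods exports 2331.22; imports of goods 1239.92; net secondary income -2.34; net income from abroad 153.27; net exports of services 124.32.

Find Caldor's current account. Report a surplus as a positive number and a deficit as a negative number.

Goods balance = 2331.22 - 1239.92 = 1091.30
Services balance = 124.32
Trade balance (goods + services) = 1091.30 + 124.32 = 1215.62
Net primary income = 153.27
Net secondary income = -2.34
Current account = 1215.62 + 153.27 + (-2.34) = 1366.55

1366.55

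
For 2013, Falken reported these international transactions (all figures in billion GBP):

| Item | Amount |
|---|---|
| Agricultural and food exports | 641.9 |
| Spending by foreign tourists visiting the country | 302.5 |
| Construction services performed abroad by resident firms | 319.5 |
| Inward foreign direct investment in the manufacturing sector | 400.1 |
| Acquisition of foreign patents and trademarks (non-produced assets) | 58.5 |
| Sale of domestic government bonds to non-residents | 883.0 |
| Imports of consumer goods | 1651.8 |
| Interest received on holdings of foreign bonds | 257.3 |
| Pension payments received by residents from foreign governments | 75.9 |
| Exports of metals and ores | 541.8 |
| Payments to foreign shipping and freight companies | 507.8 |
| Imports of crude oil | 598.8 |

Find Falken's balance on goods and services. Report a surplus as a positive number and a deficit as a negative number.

-952.7

Goods: -598.8 + 541.8 - 1651.8 + 641.9 = -1066.9
Services: 319.5 + 302.5 - 507.8 = 114.2
Trade balance = -1066.9 + 114.2 = -952.7
(Excluded from the trade balance — financial account: inward foreign direct investment in the manufacturing sector 400.1, sale of domestic government bonds to non-residents 883.0; capital account: acquisition of foreign patents and trademarks (non-produced assets) 58.5; primary income: interest received on holdings of foreign bonds 257.3; secondary income: pension payments received by residents from foreign governments 75.9.)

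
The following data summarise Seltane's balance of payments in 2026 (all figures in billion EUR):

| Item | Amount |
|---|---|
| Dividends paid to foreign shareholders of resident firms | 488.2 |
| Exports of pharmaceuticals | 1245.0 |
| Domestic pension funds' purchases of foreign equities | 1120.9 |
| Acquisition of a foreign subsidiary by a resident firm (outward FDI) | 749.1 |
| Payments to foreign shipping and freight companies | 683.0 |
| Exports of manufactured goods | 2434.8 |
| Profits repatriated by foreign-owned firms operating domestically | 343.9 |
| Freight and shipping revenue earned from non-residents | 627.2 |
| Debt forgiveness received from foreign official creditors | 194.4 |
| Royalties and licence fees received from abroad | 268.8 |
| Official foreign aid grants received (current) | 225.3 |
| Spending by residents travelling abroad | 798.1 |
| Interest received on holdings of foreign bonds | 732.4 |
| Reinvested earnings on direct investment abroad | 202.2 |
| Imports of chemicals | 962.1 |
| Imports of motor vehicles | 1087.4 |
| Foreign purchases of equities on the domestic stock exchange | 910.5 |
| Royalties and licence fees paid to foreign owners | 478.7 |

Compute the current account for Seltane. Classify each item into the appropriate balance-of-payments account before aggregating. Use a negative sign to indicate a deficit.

Goods: 1245.0 - 1087.4 - 962.1 + 2434.8 = 1630.3
Services: 268.8 - 798.1 - 478.7 - 683.0 + 627.2 = -1063.8
Primary income: -343.9 + 202.2 + 732.4 - 488.2 = 102.5
Secondary income: 225.3
Current account = 1630.3 + (-1063.8) + 102.5 + 225.3 = 894.3
(Excluded from the current account — financial account: domestic pension funds' purchases of foreign equities 1120.9, acquisition of a foreign subsidiary by a resident firm (outward FDI) 749.1, foreign purchases of equities on the domestic stock exchange 910.5; capital account: debt forgiveness received from foreign official creditors 194.4.)

894.3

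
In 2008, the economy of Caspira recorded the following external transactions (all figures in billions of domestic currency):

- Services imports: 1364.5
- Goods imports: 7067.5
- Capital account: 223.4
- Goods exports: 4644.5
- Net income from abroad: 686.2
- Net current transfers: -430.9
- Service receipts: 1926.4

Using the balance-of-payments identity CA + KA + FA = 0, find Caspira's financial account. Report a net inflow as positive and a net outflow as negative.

1382.4

Goods balance = 4644.5 - 7067.5 = -2423.0
Services balance = 1926.4 - 1364.5 = 561.9
Trade balance (goods + services) = -2423.0 + 561.9 = -1861.1
Net primary income = 686.2
Net secondary income = -430.9
Current account = -1861.1 + 686.2 + (-430.9) = -1605.8
Financial account = -(-1605.8 + 223.4) = 1382.4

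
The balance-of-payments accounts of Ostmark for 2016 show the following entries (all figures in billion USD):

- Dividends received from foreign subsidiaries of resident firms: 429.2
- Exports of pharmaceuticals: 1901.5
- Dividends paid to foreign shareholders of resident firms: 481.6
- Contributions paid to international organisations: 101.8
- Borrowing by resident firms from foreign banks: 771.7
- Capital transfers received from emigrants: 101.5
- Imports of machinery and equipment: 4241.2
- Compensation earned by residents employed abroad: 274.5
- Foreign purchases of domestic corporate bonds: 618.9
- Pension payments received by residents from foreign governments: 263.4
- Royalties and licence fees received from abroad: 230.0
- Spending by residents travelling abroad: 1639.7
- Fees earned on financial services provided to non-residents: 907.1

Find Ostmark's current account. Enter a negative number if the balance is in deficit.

-2458.6

Goods: 1901.5 - 4241.2 = -2339.7
Services: 230.0 - 1639.7 + 907.1 = -502.6
Primary income: 429.2 - 481.6 + 274.5 = 222.1
Secondary income: 263.4 - 101.8 = 161.6
Current account = (-2339.7) + (-502.6) + 222.1 + 161.6 = -2458.6
(Excluded from the current account — financial account: borrowing by resident firms from foreign banks 771.7, foreign purchases of domestic corporate bonds 618.9; capital account: capital transfers received from emigrants 101.5.)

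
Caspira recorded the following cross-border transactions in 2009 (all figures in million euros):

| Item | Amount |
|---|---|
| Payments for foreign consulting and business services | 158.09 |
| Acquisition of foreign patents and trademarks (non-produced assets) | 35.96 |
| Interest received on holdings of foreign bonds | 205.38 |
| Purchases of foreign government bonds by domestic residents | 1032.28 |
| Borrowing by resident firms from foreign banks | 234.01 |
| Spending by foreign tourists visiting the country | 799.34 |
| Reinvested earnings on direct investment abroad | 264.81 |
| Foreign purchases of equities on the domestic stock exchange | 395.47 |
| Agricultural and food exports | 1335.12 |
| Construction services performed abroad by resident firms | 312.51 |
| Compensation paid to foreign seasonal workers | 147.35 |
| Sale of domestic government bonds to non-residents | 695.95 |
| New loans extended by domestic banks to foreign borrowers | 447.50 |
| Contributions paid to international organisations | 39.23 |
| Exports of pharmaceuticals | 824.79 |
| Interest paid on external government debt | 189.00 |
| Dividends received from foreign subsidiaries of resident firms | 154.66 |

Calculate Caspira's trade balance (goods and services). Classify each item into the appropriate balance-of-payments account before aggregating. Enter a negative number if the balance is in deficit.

Goods: 824.79 + 1335.12 = 2159.91
Services: -158.09 + 312.51 + 799.34 = 953.76
Trade balance = 2159.91 + 953.76 = 3113.67
(Excluded from the trade balance — capital account: acquisition of foreign patents and trademarks (non-produced assets) 35.96; primary income: interest received on holdings of foreign bonds 205.38, reinvested earnings on direct investment abroad 264.81, compensation paid to foreign seasonal workers 147.35, interest paid on external government debt 189.00, dividends received from foreign subsidiaries of resident firms 154.66; financial account: purchases of foreign government bonds by domestic residents 1032.28, borrowing by resident firms from foreign banks 234.01, foreign purchases of equities on the domestic stock exchange 395.47, sale of domestic government bonds to non-residents 695.95, new loans extended by domestic banks to foreign borrowers 447.50; secondary income: contributions paid to international organisations 39.23.)

3113.67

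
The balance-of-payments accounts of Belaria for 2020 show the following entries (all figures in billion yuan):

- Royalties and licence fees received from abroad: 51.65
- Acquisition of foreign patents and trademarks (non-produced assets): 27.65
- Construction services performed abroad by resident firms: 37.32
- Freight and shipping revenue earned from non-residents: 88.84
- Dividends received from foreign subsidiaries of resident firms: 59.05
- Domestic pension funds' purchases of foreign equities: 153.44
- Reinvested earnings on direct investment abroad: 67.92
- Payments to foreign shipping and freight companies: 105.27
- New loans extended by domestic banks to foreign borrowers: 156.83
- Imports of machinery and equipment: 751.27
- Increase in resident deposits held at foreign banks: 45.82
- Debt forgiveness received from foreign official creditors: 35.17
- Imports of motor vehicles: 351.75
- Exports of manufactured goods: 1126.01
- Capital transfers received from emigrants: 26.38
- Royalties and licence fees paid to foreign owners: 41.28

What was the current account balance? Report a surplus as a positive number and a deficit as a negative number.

Goods: -751.27 + 1126.01 - 351.75 = 22.99
Services: -105.27 - 41.28 + 88.84 + 51.65 + 37.32 = 31.26
Primary income: 67.92 + 59.05 = 126.97
Current account = 22.99 + 31.26 + 126.97 = 181.22
(Excluded from the current account — capital account: acquisition of foreign patents and trademarks (non-produced assets) 27.65, debt forgiveness received from foreign official creditors 35.17, capital transfers received from emigrants 26.38; financial account: domestic pension funds' purchases of foreign equities 153.44, new loans extended by domestic banks to foreign borrowers 156.83, increase in resident deposits held at foreign banks 45.82.)

181.22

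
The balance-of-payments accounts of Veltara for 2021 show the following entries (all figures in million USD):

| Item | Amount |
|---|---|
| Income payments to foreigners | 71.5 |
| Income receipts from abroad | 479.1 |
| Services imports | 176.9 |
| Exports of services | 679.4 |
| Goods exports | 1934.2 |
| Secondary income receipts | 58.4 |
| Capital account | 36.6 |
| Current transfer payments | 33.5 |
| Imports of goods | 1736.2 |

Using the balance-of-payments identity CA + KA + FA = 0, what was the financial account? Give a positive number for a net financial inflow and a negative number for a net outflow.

Goods balance = 1934.2 - 1736.2 = 198.0
Services balance = 679.4 - 176.9 = 502.5
Trade balance (goods + services) = 198.0 + 502.5 = 700.5
Net primary income = 479.1 - 71.5 = 407.6
Net secondary income = 58.4 - 33.5 = 24.9
Current account = 700.5 + 407.6 + 24.9 = 1133.0
Financial account = -(1133.0 + 36.6) = -1169.6

-1169.6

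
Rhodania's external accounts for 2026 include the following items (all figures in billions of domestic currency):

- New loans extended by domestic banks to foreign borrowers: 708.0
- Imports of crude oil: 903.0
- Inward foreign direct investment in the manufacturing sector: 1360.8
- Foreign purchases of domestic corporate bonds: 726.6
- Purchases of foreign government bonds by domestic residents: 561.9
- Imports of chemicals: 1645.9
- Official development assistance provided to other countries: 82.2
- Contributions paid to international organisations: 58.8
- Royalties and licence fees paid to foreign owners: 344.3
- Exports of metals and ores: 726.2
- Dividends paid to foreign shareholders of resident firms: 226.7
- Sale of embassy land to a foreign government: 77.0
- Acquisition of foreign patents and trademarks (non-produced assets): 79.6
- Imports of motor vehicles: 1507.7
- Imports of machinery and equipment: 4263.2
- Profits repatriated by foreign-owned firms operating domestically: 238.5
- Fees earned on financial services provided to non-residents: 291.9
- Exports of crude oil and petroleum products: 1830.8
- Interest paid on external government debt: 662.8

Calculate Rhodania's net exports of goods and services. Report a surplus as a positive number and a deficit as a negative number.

Goods: -1645.9 - 4263.2 + 726.2 - 1507.7 + 1830.8 - 903.0 = -5762.8
Services: 291.9 - 344.3 = -52.4
Trade balance = -5762.8 + (-52.4) = -5815.2
(Excluded from the trade balance — financial account: new loans extended by domestic banks to foreign borrowers 708.0, inward foreign direct investment in the manufacturing sector 1360.8, foreign purchases of domestic corporate bonds 726.6, purchases of foreign government bonds by domestic residents 561.9; secondary income: official development assistance provided to other countries 82.2, contributions paid to international organisations 58.8; primary income: dividends paid to foreign shareholders of resident firms 226.7, profits repatriated by foreign-owned firms operating domestically 238.5, interest paid on external government debt 662.8; capital account: sale of embassy land to a foreign government 77.0, acquisition of foreign patents and trademarks (non-produced assets) 79.6.)

-5815.2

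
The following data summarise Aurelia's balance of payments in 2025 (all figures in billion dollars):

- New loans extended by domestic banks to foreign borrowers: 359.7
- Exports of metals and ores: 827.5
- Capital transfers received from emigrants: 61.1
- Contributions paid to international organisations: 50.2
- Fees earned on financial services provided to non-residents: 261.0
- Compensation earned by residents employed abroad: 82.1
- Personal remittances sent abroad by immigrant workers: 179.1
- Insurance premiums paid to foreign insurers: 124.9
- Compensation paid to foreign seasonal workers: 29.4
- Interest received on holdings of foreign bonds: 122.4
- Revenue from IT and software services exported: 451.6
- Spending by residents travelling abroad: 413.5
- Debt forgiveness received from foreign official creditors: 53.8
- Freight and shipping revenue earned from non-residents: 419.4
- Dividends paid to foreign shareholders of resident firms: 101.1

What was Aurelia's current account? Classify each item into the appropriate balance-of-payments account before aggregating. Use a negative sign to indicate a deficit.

1265.8

Goods: 827.5
Services: 419.4 + 261.0 - 413.5 + 451.6 - 124.9 = 593.6
Primary income: -101.1 - 29.4 + 82.1 + 122.4 = 74.0
Secondary income: -50.2 - 179.1 = -229.3
Current account = 827.5 + 593.6 + 74.0 + (-229.3) = 1265.8
(Excluded from the current account — financial account: new loans extended by domestic banks to foreign borrowers 359.7; capital account: capital transfers received from emigrants 61.1, debt forgiveness received from foreign official creditors 53.8.)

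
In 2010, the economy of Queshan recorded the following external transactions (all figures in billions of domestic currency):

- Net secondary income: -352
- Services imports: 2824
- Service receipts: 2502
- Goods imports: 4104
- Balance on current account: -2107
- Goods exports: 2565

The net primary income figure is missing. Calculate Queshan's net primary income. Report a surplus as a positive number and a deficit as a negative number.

Current account = goods balance + services balance + net primary income + net secondary income
Sum of the known components = -2213
Net primary income = CA - (known components) = -2107 - (-2213) = 106

106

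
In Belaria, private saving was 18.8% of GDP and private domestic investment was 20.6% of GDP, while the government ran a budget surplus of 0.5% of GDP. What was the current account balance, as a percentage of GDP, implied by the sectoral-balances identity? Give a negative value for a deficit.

-1.3

By the sectoral-balances identity, CA = (S_private - I) + (T - G).
Private balance = 18.8 - 20.6 = -1.8
Government balance (T - G) = 0.5
CA = -1.8 + 0.5 = -1.3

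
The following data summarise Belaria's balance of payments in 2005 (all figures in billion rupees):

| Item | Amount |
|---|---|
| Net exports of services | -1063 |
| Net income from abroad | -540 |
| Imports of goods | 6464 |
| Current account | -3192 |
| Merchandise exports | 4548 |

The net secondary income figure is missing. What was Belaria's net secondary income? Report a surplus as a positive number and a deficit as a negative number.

Current account = goods balance + services balance + net primary income + net secondary income
Sum of the known components = -3519
Net secondary income = CA - (known components) = -3192 - (-3519) = 327

327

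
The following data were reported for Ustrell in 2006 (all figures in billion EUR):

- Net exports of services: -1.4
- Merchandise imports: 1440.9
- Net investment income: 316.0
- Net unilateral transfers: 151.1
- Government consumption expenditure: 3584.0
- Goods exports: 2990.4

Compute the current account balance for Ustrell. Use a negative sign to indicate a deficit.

Goods balance = 2990.4 - 1440.9 = 1549.5
Services balance = -1.4
Trade balance (goods + services) = 1549.5 + (-1.4) = 1548.1
Net primary income = 316.0
Net secondary income = 151.1
Current account = 1548.1 + 316.0 + 151.1 = 2015.2

2015.2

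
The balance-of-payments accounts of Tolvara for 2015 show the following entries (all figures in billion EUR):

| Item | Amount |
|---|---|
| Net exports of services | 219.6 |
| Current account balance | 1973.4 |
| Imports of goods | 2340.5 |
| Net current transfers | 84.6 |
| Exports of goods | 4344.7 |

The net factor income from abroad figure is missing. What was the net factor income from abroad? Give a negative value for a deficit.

-335.0

Current account = goods balance + services balance + net primary income + net secondary income
Sum of the known components = 2308.4
Net factor income from abroad = CA - (known components) = 1973.4 - 2308.4 = -335.0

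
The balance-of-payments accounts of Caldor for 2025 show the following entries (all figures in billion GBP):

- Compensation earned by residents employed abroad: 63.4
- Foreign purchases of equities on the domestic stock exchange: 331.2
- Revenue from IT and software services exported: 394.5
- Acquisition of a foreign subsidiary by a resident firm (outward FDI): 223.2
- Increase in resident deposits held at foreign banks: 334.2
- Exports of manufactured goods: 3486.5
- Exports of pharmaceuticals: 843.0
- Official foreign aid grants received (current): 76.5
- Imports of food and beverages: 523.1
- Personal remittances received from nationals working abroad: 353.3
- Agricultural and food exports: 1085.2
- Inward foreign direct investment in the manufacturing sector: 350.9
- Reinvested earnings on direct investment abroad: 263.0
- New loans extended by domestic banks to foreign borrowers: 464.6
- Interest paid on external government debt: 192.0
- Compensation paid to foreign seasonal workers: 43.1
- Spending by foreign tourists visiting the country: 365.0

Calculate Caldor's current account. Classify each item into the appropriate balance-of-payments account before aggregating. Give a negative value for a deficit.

6172.2

Goods: 3486.5 - 523.1 + 843.0 + 1085.2 = 4891.6
Services: 365.0 + 394.5 = 759.5
Primary income: -192.0 + 263.0 + 63.4 - 43.1 = 91.3
Secondary income: 76.5 + 353.3 = 429.8
Current account = 4891.6 + 759.5 + 91.3 + 429.8 = 6172.2
(Excluded from the current account — financial account: foreign purchases of equities on the domestic stock exchange 331.2, acquisition of a foreign subsidiary by a resident firm (outward FDI) 223.2, increase in resident deposits held at foreign banks 334.2, inward foreign direct investment in the manufacturing sector 350.9, new loans extended by domestic banks to foreign borrowers 464.6.)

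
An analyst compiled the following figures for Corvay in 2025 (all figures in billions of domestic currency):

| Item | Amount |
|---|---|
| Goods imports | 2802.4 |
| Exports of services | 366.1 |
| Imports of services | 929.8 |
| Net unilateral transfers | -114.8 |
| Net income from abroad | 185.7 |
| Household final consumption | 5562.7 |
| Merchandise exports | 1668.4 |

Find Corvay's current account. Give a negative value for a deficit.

Goods balance = 1668.4 - 2802.4 = -1134.0
Services balance = 366.1 - 929.8 = -563.7
Trade balance (goods + services) = -1134.0 + (-563.7) = -1697.7
Net primary income = 185.7
Net secondary income = -114.8
Current account = -1697.7 + 185.7 + (-114.8) = -1626.8

-1626.8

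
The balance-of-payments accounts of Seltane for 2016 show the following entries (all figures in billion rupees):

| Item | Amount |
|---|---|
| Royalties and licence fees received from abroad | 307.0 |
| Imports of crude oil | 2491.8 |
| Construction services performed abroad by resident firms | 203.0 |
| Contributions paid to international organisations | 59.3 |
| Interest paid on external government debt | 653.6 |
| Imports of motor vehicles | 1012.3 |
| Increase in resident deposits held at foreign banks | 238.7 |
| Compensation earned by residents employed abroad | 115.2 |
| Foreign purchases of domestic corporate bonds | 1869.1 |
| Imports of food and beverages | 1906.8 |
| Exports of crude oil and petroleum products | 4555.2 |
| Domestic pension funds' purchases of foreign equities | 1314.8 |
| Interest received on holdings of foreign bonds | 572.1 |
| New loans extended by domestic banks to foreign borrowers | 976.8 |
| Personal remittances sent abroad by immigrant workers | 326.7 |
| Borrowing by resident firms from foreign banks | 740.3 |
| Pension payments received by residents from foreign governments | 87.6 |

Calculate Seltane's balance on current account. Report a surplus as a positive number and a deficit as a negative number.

Goods: -1906.8 + 4555.2 - 2491.8 - 1012.3 = -855.7
Services: 203.0 + 307.0 = 510.0
Primary income: 572.1 + 115.2 - 653.6 = 33.7
Secondary income: -59.3 + 87.6 - 326.7 = -298.4
Current account = (-855.7) + 510.0 + 33.7 + (-298.4) = -610.4
(Excluded from the current account — financial account: increase in resident deposits held at foreign banks 238.7, foreign purchases of domestic corporate bonds 1869.1, domestic pension funds' purchases of foreign equities 1314.8, new loans extended by domestic banks to foreign borrowers 976.8, borrowing by resident firms from foreign banks 740.3.)

-610.4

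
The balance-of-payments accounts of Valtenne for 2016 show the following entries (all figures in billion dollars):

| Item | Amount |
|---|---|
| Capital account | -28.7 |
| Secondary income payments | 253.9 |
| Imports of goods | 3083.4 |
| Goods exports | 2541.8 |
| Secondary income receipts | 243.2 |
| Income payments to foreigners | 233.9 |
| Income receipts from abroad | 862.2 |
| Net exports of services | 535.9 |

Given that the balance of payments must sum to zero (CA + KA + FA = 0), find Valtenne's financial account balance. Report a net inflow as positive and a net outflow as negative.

Goods balance = 2541.8 - 3083.4 = -541.6
Services balance = 535.9
Trade balance (goods + services) = -541.6 + 535.9 = -5.7
Net primary income = 862.2 - 233.9 = 628.3
Net secondary income = 243.2 - 253.9 = -10.7
Current account = -5.7 + 628.3 + (-10.7) = 611.9
Financial account = -(611.9 + (-28.7)) = -583.2

-583.2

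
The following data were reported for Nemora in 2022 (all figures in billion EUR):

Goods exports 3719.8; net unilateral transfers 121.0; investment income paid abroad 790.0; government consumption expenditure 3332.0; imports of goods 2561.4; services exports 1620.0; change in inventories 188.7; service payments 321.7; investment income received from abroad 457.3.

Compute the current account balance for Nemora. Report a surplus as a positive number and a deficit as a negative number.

2245.0

Goods balance = 3719.8 - 2561.4 = 1158.4
Services balance = 1620.0 - 321.7 = 1298.3
Trade balance (goods + services) = 1158.4 + 1298.3 = 2456.7
Net primary income = 457.3 - 790.0 = -332.7
Net secondary income = 121.0
Current account = 2456.7 + (-332.7) + 121.0 = 2245.0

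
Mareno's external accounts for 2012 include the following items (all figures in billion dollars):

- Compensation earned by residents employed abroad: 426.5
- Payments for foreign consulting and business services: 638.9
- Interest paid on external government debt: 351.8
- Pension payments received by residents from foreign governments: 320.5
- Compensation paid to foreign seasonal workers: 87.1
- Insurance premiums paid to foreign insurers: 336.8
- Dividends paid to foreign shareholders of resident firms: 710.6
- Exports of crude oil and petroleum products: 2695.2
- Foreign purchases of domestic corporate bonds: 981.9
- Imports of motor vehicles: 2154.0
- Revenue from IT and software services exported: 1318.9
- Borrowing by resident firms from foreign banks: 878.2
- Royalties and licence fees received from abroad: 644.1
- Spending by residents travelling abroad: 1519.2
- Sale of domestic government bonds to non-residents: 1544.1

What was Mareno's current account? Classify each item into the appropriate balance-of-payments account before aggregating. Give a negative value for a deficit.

Goods: 2695.2 - 2154.0 = 541.2
Services: 644.1 - 638.9 - 336.8 + 1318.9 - 1519.2 = -531.9
Primary income: -710.6 + 426.5 - 351.8 - 87.1 = -723.0
Secondary income: 320.5
Current account = 541.2 + (-531.9) + (-723.0) + 320.5 = -393.2
(Excluded from the current account — financial account: foreign purchases of domestic corporate bonds 981.9, borrowing by resident firms from foreign banks 878.2, sale of domestic government bonds to non-residents 1544.1.)

-393.2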